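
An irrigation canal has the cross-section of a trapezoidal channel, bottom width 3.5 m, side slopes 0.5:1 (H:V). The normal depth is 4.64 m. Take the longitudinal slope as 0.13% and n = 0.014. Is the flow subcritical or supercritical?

With bottom width b = 3.5 m and side slope z = 0.5: A = (b + zy)y = (3.5 + 0.5×4.64)×4.64 = 27 m²; P = b + 2y√(1+z²) = 3.5 + 2×4.64×1.118 = 13.88 m.
Hydraulic radius R = A/P = 27/13.88 = 1.946 m.
V = (1/n) R^(2/3) √S = (1/0.014) × 1.946^(2/3) × √0.0013 = 4.015 m/s. Hydraulic depth D_h = A/T = 27/8.14 = 3.318 m.
Froude number Fr = V/√(g·D_h) = 4.015/√(9.81×3.318) = 0.704, which is less than 1, so the flow is subcritical.

subcritical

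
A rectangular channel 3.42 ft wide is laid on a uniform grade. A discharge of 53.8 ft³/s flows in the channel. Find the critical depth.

y_c = 1.97 ft

For a rectangular channel, critical depth y_c = (q²/g)^(1/3) where q = Q/b = 53.8/3.42 = 15.73 ft²/s.
So y_c = (15.73²/32.2)^(1/3) = 1.97 ft.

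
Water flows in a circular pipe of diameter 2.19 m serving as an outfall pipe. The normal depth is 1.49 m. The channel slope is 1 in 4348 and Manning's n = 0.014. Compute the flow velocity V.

For a circular section of diameter D = 2.19 m at depth y = 1.49 m, the central angle is θ = 2 arccos(1 − 2y/D) = 3.88 rad. Then A = (D²/8)(θ − sin θ) = 2.729 m² and P = Dθ/2 = 4.248 m.
Hydraulic radius R = A/P = 2.729/4.248 = 0.6425 m.
From Manning's equation, V = (1/n) R^(2/3) S^(1/2) = (1/0.014) × 0.6425^(2/3) × 0.00023^(1/2) = 0.807 m/s.

V = 0.807 m/s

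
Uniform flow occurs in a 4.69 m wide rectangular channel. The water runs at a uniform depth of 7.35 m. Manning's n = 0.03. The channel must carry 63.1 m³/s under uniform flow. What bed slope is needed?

Flow area A = b·y = 4.69 × 7.35 = 34.47 m². Wetted perimeter P = b + 2y = 4.69 + 2×7.35 = 19.39 m.
Hydraulic radius R = A/P = 34.47/19.39 = 1.778 m.
From Manning's equation, S = [nQ / (1 A R^(2/3))]² = [0.03 × 63.1 / (1 × 34.47 × 1.778^(2/3))]² = 0.0014.

S = 0.0014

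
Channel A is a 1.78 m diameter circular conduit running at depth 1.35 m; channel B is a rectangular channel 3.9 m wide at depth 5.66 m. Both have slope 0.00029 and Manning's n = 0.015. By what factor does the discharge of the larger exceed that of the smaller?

21.1

Channel A: For a circular section of diameter D = 1.78 m at depth y = 1.35 m, the central angle is θ = 2 arccos(1 − 2y/D) = 4.228 rad. Then A = (D²/8)(θ − sin θ) = 2.025 m² and P = Dθ/2 = 3.763 m. Hydraulic radius R = A/P = 2.025/3.763 = 0.5381 m. Q_A = (1/0.015)·2.025·0.5381^(2/3)·√0.00029 = 1.521 m³/s.
Channel B: Flow area A = b·y = 3.9 × 5.66 = 22.07 m². Wetted perimeter P = b + 2y = 3.9 + 2×5.66 = 15.22 m. Hydraulic radius R = A/P = 22.07/15.22 = 1.45 m. Q_B = (1/0.015)·22.07·1.45^(2/3)·√0.00029 = 32.11 m³/s.
The larger discharge is 32.11 m³/s and the smaller is 1.521 m³/s; the ratio is 21.1.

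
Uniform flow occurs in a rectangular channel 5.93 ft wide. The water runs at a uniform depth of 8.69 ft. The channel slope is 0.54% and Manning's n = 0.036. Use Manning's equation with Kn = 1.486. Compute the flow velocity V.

Flow area A = b·y = 5.93 × 8.69 = 51.53 ft². Wetted perimeter P = b + 2y = 5.93 + 2×8.69 = 23.31 ft.
Hydraulic radius R = A/P = 51.53/23.31 = 2.211 ft.
From Manning's equation, V = (1.486/n) R^(2/3) S^(1/2) = (1.486/0.036) × 2.211^(2/3) × 0.0054^(1/2) = 5.15 ft/s.

V = 5.15 ft/s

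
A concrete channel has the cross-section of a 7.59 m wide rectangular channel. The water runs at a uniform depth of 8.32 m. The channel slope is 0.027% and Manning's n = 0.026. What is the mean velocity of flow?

V = 1.2 m/s

Flow area A = b·y = 7.59 × 8.32 = 63.15 m². Wetted perimeter P = b + 2y = 7.59 + 2×8.32 = 24.23 m.
Hydraulic radius R = A/P = 63.15/24.23 = 2.606 m.
From Manning's equation, V = (1/n) R^(2/3) S^(1/2) = (1/0.026) × 2.606^(2/3) × 0.00027^(1/2) = 1.2 m/s.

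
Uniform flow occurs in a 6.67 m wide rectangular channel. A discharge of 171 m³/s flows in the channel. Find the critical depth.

y_c = 4.06 m

For a rectangular channel, critical depth y_c = (q²/g)^(1/3) where q = Q/b = 171/6.67 = 25.64 m²/s.
So y_c = (25.64²/9.81)^(1/3) = 4.06 m.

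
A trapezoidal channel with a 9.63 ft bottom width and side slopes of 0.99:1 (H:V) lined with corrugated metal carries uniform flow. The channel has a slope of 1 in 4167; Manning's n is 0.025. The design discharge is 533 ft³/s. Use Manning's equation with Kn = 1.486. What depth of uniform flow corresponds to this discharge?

Manning's equation rearranged: A R^(2/3) = nQ / (1.486·√S) = 0.025 × 533 / (1.486 × √0.00024) = 578.8.
At y = 7.78 ft: A R^(2/3) = 355.3 — low.
At y = 11.6 ft: A R^(2/3) = 790 — high.
At y = 9.96 ft: A R^(2/3) = 579.3 — ≈ 578.8.

y_n = 9.96 ft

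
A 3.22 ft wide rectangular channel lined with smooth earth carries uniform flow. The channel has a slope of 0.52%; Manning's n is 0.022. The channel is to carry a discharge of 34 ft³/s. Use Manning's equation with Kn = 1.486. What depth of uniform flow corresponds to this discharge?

y_n = 2.26 ft

Manning's equation rearranged: A R^(2/3) = nQ / (1.486·√S) = 0.022 × 34 / (1.486 × √0.0052) = 6.98.
Trying y = 1.64 ft: A R^(2/3) = 4.598 — short.
Trying y = 2.26 ft: A R^(2/3) = 6.984 — matches.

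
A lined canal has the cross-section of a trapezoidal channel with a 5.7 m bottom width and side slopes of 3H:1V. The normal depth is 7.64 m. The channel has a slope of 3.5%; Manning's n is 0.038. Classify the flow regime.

With bottom width b = 5.7 m and side slope z = 3: A = (b + zy)y = (5.7 + 3×7.64)×7.64 = 218.7 m²; P = b + 2y√(1+z²) = 5.7 + 2×7.64×3.162 = 54.02 m.
Hydraulic radius R = A/P = 218.7/54.02 = 4.048 m.
V = (1/n) R^(2/3) √S = (1/0.038) × 4.048^(2/3) × √0.035 = 12.5 m/s. Hydraulic depth D_h = A/T = 218.7/51.54 = 4.242 m.
Froude number Fr = V/√(g·D_h) = 12.5/√(9.81×4.242) = 1.94, which is greater than 1, so the flow is supercritical.

supercritical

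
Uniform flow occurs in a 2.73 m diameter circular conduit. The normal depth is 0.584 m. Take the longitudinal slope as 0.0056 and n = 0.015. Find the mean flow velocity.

For a circular section of diameter D = 2.73 m at depth y = 0.584 m, the central angle is θ = 2 arccos(1 − 2y/D) = 1.923 rad. Then A = (D²/8)(θ − sin θ) = 0.9175 m² and P = Dθ/2 = 2.625 m.
Hydraulic radius R = A/P = 0.9175/2.625 = 0.3495 m.
From Manning's equation, V = (1/n) R^(2/3) S^(1/2) = (1/0.015) × 0.3495^(2/3) × 0.0056^(1/2) = 2.48 m/s.

V = 2.48 m/s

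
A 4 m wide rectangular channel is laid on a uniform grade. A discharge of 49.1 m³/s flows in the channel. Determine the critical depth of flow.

For a rectangular channel, critical depth y_c = (q²/g)^(1/3) where q = Q/b = 49.1/4 = 12.28 m²/s.
So y_c = (12.28²/9.81)^(1/3) = 2.49 m.

y_c = 2.49 m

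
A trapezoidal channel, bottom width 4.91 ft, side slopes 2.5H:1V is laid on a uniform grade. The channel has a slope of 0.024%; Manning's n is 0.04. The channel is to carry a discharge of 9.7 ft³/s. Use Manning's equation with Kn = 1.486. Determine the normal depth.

Manning's equation rearranged: A R^(2/3) = nQ / (1.486·√S) = 0.04 × 9.7 / (1.486 × √0.00024) = 16.85.
At y = 2.06 ft: A R^(2/3) = 24.62 — over.
At y = 1.71 ft: A R^(2/3) = 16.86 — matches.

y_n = 1.71 ft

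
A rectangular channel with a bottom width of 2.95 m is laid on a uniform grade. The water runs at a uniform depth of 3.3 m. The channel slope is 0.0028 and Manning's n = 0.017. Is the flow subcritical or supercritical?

Flow area A = b·y = 2.95 × 3.3 = 9.735 m². Wetted perimeter P = b + 2y = 2.95 + 2×3.3 = 9.55 m.
Hydraulic radius R = A/P = 9.735/9.55 = 1.019 m.
V = (1/n) R^(2/3) √S = (1/0.017) × 1.019^(2/3) × √0.0028 = 3.153 m/s. Hydraulic depth D_h = A/T = 9.735/2.95 = 3.3 m.
Froude number Fr = V/√(g·D_h) = 3.153/√(9.81×3.3) = 0.554, which is less than 1, so the flow is subcritical.

subcritical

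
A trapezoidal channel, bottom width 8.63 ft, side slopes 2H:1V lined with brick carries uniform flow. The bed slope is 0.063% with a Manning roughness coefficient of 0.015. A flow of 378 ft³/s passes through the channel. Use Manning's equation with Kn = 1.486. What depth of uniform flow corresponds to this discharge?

y_n = 4.44 ft

Manning's equation rearranged: A R^(2/3) = nQ / (1.486·√S) = 0.015 × 378 / (1.486 × √0.00063) = 152.
Try y = 5.48 ft: A R^(2/3) = 235 — over.
Try y = 3.34 ft: A R^(2/3) = 85.7 — short.
Try y = 4.44 ft: A R^(2/3) = 151.8 — matches.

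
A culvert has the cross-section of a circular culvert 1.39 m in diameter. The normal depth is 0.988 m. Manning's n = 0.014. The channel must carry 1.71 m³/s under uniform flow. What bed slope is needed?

S = 0.0014

For a circular section of diameter D = 1.39 m at depth y = 0.988 m, the central angle is θ = 2 arccos(1 − 2y/D) = 4.012 rad. Then A = (D²/8)(θ − sin θ) = 1.154 m² and P = Dθ/2 = 2.788 m.
Hydraulic radius R = A/P = 1.154/2.788 = 0.4137 m.
From Manning's equation, S = [nQ / (1 A R^(2/3))]² = [0.014 × 1.71 / (1 × 1.154 × 0.4137^(2/3))]² = 0.0014.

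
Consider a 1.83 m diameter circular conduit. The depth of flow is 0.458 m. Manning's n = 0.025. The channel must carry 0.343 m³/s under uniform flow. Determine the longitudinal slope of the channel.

S = 0.0016

For a circular section of diameter D = 1.83 m at depth y = 0.458 m, the central angle is θ = 2 arccos(1 − 2y/D) = 2.096 rad. Then A = (D²/8)(θ − sin θ) = 0.515 m² and P = Dθ/2 = 1.918 m.
Hydraulic radius R = A/P = 0.515/1.918 = 0.2686 m.
From Manning's equation, S = [nQ / (1 A R^(2/3))]² = [0.025 × 0.343 / (1 × 0.515 × 0.2686^(2/3))]² = 0.0016.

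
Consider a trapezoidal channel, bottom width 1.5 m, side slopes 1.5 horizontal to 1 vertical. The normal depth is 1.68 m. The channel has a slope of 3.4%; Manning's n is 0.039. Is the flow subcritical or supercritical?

supercritical

With bottom width b = 1.5 m and side slope z = 1.5: A = (b + zy)y = (1.5 + 1.5×1.68)×1.68 = 6.754 m²; P = b + 2y√(1+z²) = 1.5 + 2×1.68×1.803 = 7.557 m.
Hydraulic radius R = A/P = 6.754/7.557 = 0.8936 m.
V = (1/n) R^(2/3) √S = (1/0.039) × 0.8936^(2/3) × √0.034 = 4.387 m/s. Hydraulic depth D_h = A/T = 6.754/6.54 = 1.033 m.
Froude number Fr = V/√(g·D_h) = 4.387/√(9.81×1.033) = 1.38, which is greater than 1, so the flow is supercritical.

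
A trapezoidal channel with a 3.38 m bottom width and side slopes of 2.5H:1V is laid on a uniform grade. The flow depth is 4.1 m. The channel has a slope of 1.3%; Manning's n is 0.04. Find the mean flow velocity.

V = 4.81 m/s

With bottom width b = 3.38 m and side slope z = 2.5: A = (b + zy)y = (3.38 + 2.5×4.1)×4.1 = 55.88 m²; P = b + 2y√(1+z²) = 3.38 + 2×4.1×2.693 = 25.46 m.
Hydraulic radius R = A/P = 55.88/25.46 = 2.195 m.
From Manning's equation, V = (1/n) R^(2/3) S^(1/2) = (1/0.04) × 2.195^(2/3) × 0.013^(1/2) = 4.81 m/s.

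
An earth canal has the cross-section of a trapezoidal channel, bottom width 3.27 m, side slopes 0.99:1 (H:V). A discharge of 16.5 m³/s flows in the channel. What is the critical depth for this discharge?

At critical depth, Q² T / (g A³) = 1, i.e. A³/T = Q²/g = 16.5²/9.81 = 27.75.
Try y = 0.928 m: A³/T = 11.5 — short.
Try y = 1.49 m: A³/T = 56.82 — over.
Try y = 1.21 m: A³/T = 27.89 — ≈ 27.75.

y_c = 1.21 m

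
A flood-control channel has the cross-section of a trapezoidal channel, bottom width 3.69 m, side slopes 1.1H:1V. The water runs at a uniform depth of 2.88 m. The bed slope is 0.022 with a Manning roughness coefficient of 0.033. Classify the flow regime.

With bottom width b = 3.69 m and side slope z = 1.1: A = (b + zy)y = (3.69 + 1.1×2.88)×2.88 = 19.75 m²; P = b + 2y√(1+z²) = 3.69 + 2×2.88×1.487 = 12.25 m.
Hydraulic radius R = A/P = 19.75/12.25 = 1.612 m.
V = (1/n) R^(2/3) √S = (1/0.033) × 1.612^(2/3) × √0.022 = 6.179 m/s. Hydraulic depth D_h = A/T = 19.75/10.03 = 1.97 m.
Froude number Fr = V/√(g·D_h) = 6.179/√(9.81×1.97) = 1.41, which is greater than 1, so the flow is supercritical.

supercritical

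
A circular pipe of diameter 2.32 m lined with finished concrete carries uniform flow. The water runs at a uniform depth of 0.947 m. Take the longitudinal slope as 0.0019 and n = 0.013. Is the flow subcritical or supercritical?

subcritical

For a circular section of diameter D = 2.32 m at depth y = 0.947 m, the central angle is θ = 2 arccos(1 − 2y/D) = 2.772 rad. Then A = (D²/8)(θ − sin θ) = 1.622 m² and P = Dθ/2 = 3.216 m.
Hydraulic radius R = A/P = 1.622/3.216 = 0.5045 m.
V = (1/n) R^(2/3) √S = (1/0.013) × 0.5045^(2/3) × √0.0019 = 2.125 m/s. Hydraulic depth D_h = A/T = 1.622/2.281 = 0.7114 m.
Froude number Fr = V/√(g·D_h) = 2.125/√(9.81×0.7114) = 0.804, which is less than 1, so the flow is subcritical.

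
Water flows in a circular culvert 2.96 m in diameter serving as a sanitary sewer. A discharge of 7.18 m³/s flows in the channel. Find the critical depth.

At critical depth, Q² T / (g A³) = 1, i.e. A³/T = Q²/g = 7.18²/9.81 = 5.255.
At y = 0.856 m: A³/T = 1.673 — too small.
At y = 1.43 m: A³/T = 12.07 — too large.
At y = 1.15 m: A³/T = 5.235 — matches.

y_c = 1.15 m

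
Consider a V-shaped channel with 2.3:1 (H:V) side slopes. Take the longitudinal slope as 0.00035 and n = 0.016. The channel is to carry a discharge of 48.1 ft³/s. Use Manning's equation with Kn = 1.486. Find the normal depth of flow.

Manning's equation rearranged: A R^(2/3) = nQ / (1.486·√S) = 0.016 × 48.1 / (1.486 × √0.00035) = 27.68.
Try y = 2.22 ft: A R^(2/3) = 11.47 — short.
Try y = 3.09 ft: A R^(2/3) = 27.7 — matches.

y_n = 3.09 ft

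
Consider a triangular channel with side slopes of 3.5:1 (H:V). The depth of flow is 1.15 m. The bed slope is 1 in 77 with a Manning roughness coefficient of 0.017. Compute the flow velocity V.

V = 4.52 m/s

For a triangular section with side slope z = 3.5: A = zy² = 3.5×1.15² = 4.629 m²; P = 2y√(1+z²) = 2×1.15×3.64 = 8.372 m.
Hydraulic radius R = A/P = 4.629/8.372 = 0.5529 m.
From Manning's equation, V = (1/n) R^(2/3) S^(1/2) = (1/0.017) × 0.5529^(2/3) × 0.01299^(1/2) = 4.52 m/s.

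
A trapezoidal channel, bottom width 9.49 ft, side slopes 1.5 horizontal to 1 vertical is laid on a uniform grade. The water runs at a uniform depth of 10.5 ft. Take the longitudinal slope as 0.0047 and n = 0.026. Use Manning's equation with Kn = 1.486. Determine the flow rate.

With bottom width b = 9.49 ft and side slope z = 1.5: A = (b + zy)y = (9.49 + 1.5×10.5)×10.5 = 265 ft²; P = b + 2y√(1+z²) = 9.49 + 2×10.5×1.803 = 47.35 ft.
Hydraulic radius R = A/P = 265/47.35 = 5.597 ft.
Manning's equation: Q = (1.486/n) A R^(2/3) S^(1/2) = (1.486/0.026) × 265 × 5.597^(2/3) × 0.0047^(1/2) = 3270 ft³/s.

Q = 3270 ft³/s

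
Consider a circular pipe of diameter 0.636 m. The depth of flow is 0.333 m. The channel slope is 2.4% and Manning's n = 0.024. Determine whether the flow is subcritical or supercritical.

For a circular section of diameter D = 0.636 m at depth y = 0.333 m, the central angle is θ = 2 arccos(1 − 2y/D) = 3.236 rad. Then A = (D²/8)(θ − sin θ) = 0.1684 m² and P = Dθ/2 = 1.029 m.
Hydraulic radius R = A/P = 0.1684/1.029 = 0.1636 m.
V = (1/n) R^(2/3) √S = (1/0.024) × 0.1636^(2/3) × √0.024 = 1.931 m/s. Hydraulic depth D_h = A/T = 0.1684/0.6353 = 0.265 m.
Froude number Fr = V/√(g·D_h) = 1.931/√(9.81×0.265) = 1.2, which is greater than 1, so the flow is supercritical.

supercritical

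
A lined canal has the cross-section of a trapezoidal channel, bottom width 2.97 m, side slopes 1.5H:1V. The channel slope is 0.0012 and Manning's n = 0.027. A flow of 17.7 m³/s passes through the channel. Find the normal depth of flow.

Manning's equation rearranged: A R^(2/3) = nQ / (1·√S) = 0.027 × 17.7 / (√0.0012) = 13.8.
Trying y = 2.4 m: A R^(2/3) = 19.32 — over.
Trying y = 1.71 m: A R^(2/3) = 9.691 — short.
Trying y = 2.04 m: A R^(2/3) = 13.82 — close enough.

y_n = 2.04 m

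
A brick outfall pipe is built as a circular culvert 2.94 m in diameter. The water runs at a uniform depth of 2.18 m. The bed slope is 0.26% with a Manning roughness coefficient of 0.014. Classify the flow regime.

subcritical

For a circular section of diameter D = 2.94 m at depth y = 2.18 m, the central angle is θ = 2 arccos(1 − 2y/D) = 4.15 rad. Then A = (D²/8)(θ − sin θ) = 5.397 m² and P = Dθ/2 = 6.1 m.
Hydraulic radius R = A/P = 5.397/6.1 = 0.8848 m.
V = (1/n) R^(2/3) √S = (1/0.014) × 0.8848^(2/3) × √0.0026 = 3.357 m/s. Hydraulic depth D_h = A/T = 5.397/2.574 = 2.097 m.
Froude number Fr = V/√(g·D_h) = 3.357/√(9.81×2.097) = 0.74, which is less than 1, so the flow is subcritical.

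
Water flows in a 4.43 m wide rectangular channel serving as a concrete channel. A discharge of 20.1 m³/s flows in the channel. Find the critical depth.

For a rectangular channel, critical depth y_c = (q²/g)^(1/3) where q = Q/b = 20.1/4.43 = 4.537 m²/s.
So y_c = (4.537²/9.81)^(1/3) = 1.28 m.

y_c = 1.28 m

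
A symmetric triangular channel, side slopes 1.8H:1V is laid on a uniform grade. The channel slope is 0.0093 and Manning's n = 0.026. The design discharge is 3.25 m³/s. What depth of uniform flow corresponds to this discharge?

y_n = 0.939 m

Manning's equation rearranged: A R^(2/3) = nQ / (1·√S) = 0.026 × 3.25 / (√0.0093) = 0.8762.
Trying y = 0.831 m: A R^(2/3) = 0.6328 — too small.
Trying y = 0.939 m: A R^(2/3) = 0.8765 — ≈ 0.8762.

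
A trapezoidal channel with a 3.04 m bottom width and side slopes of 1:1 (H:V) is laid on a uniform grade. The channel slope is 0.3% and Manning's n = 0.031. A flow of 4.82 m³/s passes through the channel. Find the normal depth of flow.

y_n = 0.921 m

Manning's equation rearranged: A R^(2/3) = nQ / (1·√S) = 0.031 × 4.82 / (√0.003) = 2.728.
Try y = 1.1 m: A R^(2/3) = 3.727 — too large.
Try y = 0.78 m: A R^(2/3) = 2.043 — too small.
Try y = 0.921 m: A R^(2/3) = 2.727 — ≈ 2.728.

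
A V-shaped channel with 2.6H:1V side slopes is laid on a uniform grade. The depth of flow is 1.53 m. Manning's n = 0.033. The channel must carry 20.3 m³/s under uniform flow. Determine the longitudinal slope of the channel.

For a triangular section with side slope z = 2.6: A = zy² = 2.6×1.53² = 6.086 m²; P = 2y√(1+z²) = 2×1.53×2.786 = 8.524 m.
Hydraulic radius R = A/P = 6.086/8.524 = 0.714 m.
From Manning's equation, S = [nQ / (1 A R^(2/3))]² = [0.033 × 20.3 / (1 × 6.086 × 0.714^(2/3))]² = 0.019.

S = 0.019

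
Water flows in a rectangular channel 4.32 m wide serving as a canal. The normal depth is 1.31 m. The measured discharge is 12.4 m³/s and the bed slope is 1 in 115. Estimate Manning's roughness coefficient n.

Flow area A = b·y = 4.32 × 1.31 = 5.659 m². Wetted perimeter P = b + 2y = 4.32 + 2×1.31 = 6.94 m.
Hydraulic radius R = A/P = 5.659/6.94 = 0.8154 m.
Rearranging Manning's equation: n = (1/Q) A R^(2/3) S^(1/2) = (1/12.4) × 5.659 × 0.8154^(2/3) × √0.008696 = 0.0371.

n = 0.0371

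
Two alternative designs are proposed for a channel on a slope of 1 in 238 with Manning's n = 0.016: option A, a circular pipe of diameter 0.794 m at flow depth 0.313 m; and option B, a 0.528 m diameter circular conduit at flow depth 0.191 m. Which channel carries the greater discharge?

channel A

Channel A: For a circular section of diameter D = 0.794 m at depth y = 0.313 m, the central angle is θ = 2 arccos(1 − 2y/D) = 2.715 rad. Then A = (D²/8)(θ − sin θ) = 0.1814 m² and P = Dθ/2 = 1.078 m. Hydraulic radius R = A/P = 0.1814/1.078 = 0.1683 m. Q_A = (1/0.016)·0.1814·0.1683^(2/3)·√0.004202 = 0.224 m³/s.
Channel B: For a circular section of diameter D = 0.528 m at depth y = 0.191 m, the central angle is θ = 2 arccos(1 − 2y/D) = 2.581 rad. Then A = (D²/8)(θ − sin θ) = 0.07143 m² and P = Dθ/2 = 0.6815 m. Hydraulic radius R = A/P = 0.07143/0.6815 = 0.1048 m. Q_B = (1/0.016)·0.07143·0.1048^(2/3)·√0.004202 = 0.06434 m³/s.
Q_A = 0.224 m³/s vs Q_B = 0.06434 m³/s, so channel A carries more.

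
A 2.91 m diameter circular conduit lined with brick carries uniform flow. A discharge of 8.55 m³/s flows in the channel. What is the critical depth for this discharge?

y_c = 1.27 m

At critical depth, Q² T / (g A³) = 1, i.e. A³/T = Q²/g = 8.55²/9.81 = 7.452.
Try y = 1.1 m: A³/T = 4.327 — low.
Try y = 1.56 m: A³/T = 16.49 — high.
Try y = 1.27 m: A³/T = 7.512 — matches.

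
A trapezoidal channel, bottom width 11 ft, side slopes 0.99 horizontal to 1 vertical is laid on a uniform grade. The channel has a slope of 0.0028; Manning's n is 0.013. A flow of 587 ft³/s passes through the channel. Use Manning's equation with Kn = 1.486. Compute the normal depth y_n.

Manning's equation rearranged: A R^(2/3) = nQ / (1.486·√S) = 0.013 × 587 / (1.486 × √0.0028) = 97.05.
At y = 4.6 ft: A R^(2/3) = 148.4 — high.
At y = 2.77 ft: A R^(2/3) = 60.93 — low.
At y = 3.62 ft: A R^(2/3) = 97.03 — ≈ 97.05.

y_n = 3.62 ft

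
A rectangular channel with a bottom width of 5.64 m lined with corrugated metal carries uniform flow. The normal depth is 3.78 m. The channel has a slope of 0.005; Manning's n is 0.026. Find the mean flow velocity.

Flow area A = b·y = 5.64 × 3.78 = 21.32 m². Wetted perimeter P = b + 2y = 5.64 + 2×3.78 = 13.2 m.
Hydraulic radius R = A/P = 21.32/13.2 = 1.615 m.
From Manning's equation, V = (1/n) R^(2/3) S^(1/2) = (1/0.026) × 1.615^(2/3) × 0.005^(1/2) = 3.74 m/s.

V = 3.74 m/s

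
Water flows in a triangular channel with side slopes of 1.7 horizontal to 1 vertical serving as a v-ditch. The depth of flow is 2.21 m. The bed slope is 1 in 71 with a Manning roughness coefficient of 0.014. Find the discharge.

Q = 68.1 m³/s

For a triangular section with side slope z = 1.7: A = zy² = 1.7×2.21² = 8.303 m²; P = 2y√(1+z²) = 2×2.21×1.972 = 8.718 m.
Hydraulic radius R = A/P = 8.303/8.718 = 0.9524 m.
Manning's equation: Q = (1/n) A R^(2/3) S^(1/2) = (1/0.014) × 8.303 × 0.9524^(2/3) × 0.01408^(1/2) = 68.1 m³/s.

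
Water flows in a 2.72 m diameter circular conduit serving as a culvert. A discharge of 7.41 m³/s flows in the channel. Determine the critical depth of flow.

At critical depth, Q² T / (g A³) = 1, i.e. A³/T = Q²/g = 7.41²/9.81 = 5.597.
At y = 0.859 m: A³/T = 1.542 — too small.
At y = 1.2 m: A³/T = 5.587 — matches.

y_c = 1.2 m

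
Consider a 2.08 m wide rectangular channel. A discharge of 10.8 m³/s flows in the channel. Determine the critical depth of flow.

y_c = 1.4 m

For a rectangular channel, critical depth y_c = (q²/g)^(1/3) where q = Q/b = 10.8/2.08 = 5.192 m²/s.
So y_c = (5.192²/9.81)^(1/3) = 1.4 m.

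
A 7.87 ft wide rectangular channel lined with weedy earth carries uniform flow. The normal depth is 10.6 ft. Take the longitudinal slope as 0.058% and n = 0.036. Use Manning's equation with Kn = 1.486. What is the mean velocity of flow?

Flow area A = b·y = 7.87 × 10.6 = 83.42 ft². Wetted perimeter P = b + 2y = 7.87 + 2×10.6 = 29.07 ft.
Hydraulic radius R = A/P = 83.42/29.07 = 2.87 ft.
From Manning's equation, V = (1.486/n) R^(2/3) S^(1/2) = (1.486/0.036) × 2.87^(2/3) × 0.00058^(1/2) = 2.01 ft/s.

V = 2.01 ft/s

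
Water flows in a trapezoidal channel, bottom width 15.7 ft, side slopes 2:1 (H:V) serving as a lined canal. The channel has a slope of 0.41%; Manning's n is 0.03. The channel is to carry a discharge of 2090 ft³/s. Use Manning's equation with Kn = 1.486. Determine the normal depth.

Manning's equation rearranged: A R^(2/3) = nQ / (1.486·√S) = 0.03 × 2090 / (1.486 × √0.0041) = 659.
Try y = 5.35 ft: A R^(2/3) = 329.6 — low.
Try y = 9.5 ft: A R^(2/3) = 1048 — high.
Try y = 7.59 ft: A R^(2/3) = 659.6 — close enough.

y_n = 7.59 ft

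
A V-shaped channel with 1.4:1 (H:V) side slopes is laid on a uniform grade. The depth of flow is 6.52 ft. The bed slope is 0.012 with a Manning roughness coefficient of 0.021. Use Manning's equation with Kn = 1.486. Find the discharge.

Q = 884 ft³/s

For a triangular section with side slope z = 1.4: A = zy² = 1.4×6.52² = 59.51 ft²; P = 2y√(1+z²) = 2×6.52×1.72 = 22.43 ft.
Hydraulic radius R = A/P = 59.51/22.43 = 2.653 ft.
Manning's equation: Q = (1.486/n) A R^(2/3) S^(1/2) = (1.486/0.021) × 59.51 × 2.653^(2/3) × 0.012^(1/2) = 884 ft³/s.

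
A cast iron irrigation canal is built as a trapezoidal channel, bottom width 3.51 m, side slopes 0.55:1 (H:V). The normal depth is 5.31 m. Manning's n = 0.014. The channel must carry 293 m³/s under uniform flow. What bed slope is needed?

With bottom width b = 3.51 m and side slope z = 0.55: A = (b + zy)y = (3.51 + 0.55×5.31)×5.31 = 34.15 m²; P = b + 2y√(1+z²) = 3.51 + 2×5.31×1.141 = 15.63 m.
Hydraulic radius R = A/P = 34.15/15.63 = 2.185 m.
From Manning's equation, S = [nQ / (1 A R^(2/3))]² = [0.014 × 293 / (1 × 34.15 × 2.185^(2/3))]² = 0.00509.

S = 0.00509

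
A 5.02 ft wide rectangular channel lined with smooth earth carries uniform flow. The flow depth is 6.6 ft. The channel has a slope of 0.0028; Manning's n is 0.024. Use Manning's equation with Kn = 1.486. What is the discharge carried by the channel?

Flow area A = b·y = 5.02 × 6.6 = 33.13 ft². Wetted perimeter P = b + 2y = 5.02 + 2×6.6 = 18.22 ft.
Hydraulic radius R = A/P = 33.13/18.22 = 1.818 ft.
Manning's equation: Q = (1.486/n) A R^(2/3) S^(1/2) = (1.486/0.024) × 33.13 × 1.818^(2/3) × 0.0028^(1/2) = 162 ft³/s.

Q = 162 ft³/s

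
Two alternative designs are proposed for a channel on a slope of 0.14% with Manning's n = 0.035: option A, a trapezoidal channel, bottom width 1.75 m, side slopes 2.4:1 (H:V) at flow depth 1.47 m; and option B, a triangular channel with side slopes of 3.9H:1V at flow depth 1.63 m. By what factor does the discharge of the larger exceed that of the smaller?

1.3

Channel A: With bottom width b = 1.75 m and side slope z = 2.4: A = (b + zy)y = (1.75 + 2.4×1.47)×1.47 = 7.759 m²; P = b + 2y√(1+z²) = 1.75 + 2×1.47×2.6 = 9.394 m. Hydraulic radius R = A/P = 7.759/9.394 = 0.8259 m. Q_A = (1/0.035)·7.759·0.8259^(2/3)·√0.0014 = 7.301 m³/s.
Channel B: For a triangular section with side slope z = 3.9: A = zy² = 3.9×1.63² = 10.36 m²; P = 2y√(1+z²) = 2×1.63×4.026 = 13.13 m. Hydraulic radius R = A/P = 10.36/13.13 = 0.7895 m. Q_B = (1/0.035)·10.36·0.7895^(2/3)·√0.0014 = 9.462 m³/s.
The larger discharge is 9.462 m³/s and the smaller is 7.301 m³/s; the ratio is 1.3.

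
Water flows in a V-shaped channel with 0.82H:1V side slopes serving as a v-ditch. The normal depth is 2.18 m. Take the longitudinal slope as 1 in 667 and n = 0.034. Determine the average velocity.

V = 0.89 m/s

For a triangular section with side slope z = 0.82: A = zy² = 0.82×2.18² = 3.897 m²; P = 2y√(1+z²) = 2×2.18×1.293 = 5.638 m.
Hydraulic radius R = A/P = 3.897/5.638 = 0.6911 m.
From Manning's equation, V = (1/n) R^(2/3) S^(1/2) = (1/0.034) × 0.6911^(2/3) × 0.001499^(1/2) = 0.89 m/s.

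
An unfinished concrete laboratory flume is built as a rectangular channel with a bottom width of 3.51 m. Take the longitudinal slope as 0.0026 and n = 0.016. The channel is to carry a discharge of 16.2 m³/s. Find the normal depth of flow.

Manning's equation rearranged: A R^(2/3) = nQ / (1·√S) = 0.016 × 16.2 / (√0.0026) = 5.083.
Try y = 1.28 m: A R^(2/3) = 3.676 — low.
Try y = 1.88 m: A R^(2/3) = 6.186 — high.
Try y = 1.62 m: A R^(2/3) = 5.072 — ≈ 5.083.

y_n = 1.62 m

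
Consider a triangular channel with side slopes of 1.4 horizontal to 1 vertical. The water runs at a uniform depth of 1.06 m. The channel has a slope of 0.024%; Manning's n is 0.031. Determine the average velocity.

V = 0.285 m/s

For a triangular section with side slope z = 1.4: A = zy² = 1.4×1.06² = 1.573 m²; P = 2y√(1+z²) = 2×1.06×1.72 = 3.647 m.
Hydraulic radius R = A/P = 1.573/3.647 = 0.4313 m.
From Manning's equation, V = (1/n) R^(2/3) S^(1/2) = (1/0.031) × 0.4313^(2/3) × 0.00024^(1/2) = 0.285 m/s.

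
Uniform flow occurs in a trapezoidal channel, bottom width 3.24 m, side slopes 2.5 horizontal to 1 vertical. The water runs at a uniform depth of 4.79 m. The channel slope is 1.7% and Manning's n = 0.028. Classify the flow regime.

supercritical

With bottom width b = 3.24 m and side slope z = 2.5: A = (b + zy)y = (3.24 + 2.5×4.79)×4.79 = 72.88 m²; P = b + 2y√(1+z²) = 3.24 + 2×4.79×2.693 = 29.03 m.
Hydraulic radius R = A/P = 72.88/29.03 = 2.51 m.
V = (1/n) R^(2/3) √S = (1/0.028) × 2.51^(2/3) × √0.017 = 8.601 m/s. Hydraulic depth D_h = A/T = 72.88/27.19 = 2.68 m.
Froude number Fr = V/√(g·D_h) = 8.601/√(9.81×2.68) = 1.68, which is greater than 1, so the flow is supercritical.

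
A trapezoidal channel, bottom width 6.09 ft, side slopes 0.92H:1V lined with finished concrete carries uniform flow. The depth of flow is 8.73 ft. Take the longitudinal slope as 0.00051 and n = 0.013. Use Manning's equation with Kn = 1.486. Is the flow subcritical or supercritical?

subcritical

With bottom width b = 6.09 ft and side slope z = 0.92: A = (b + zy)y = (6.09 + 0.92×8.73)×8.73 = 123.3 ft²; P = b + 2y√(1+z²) = 6.09 + 2×8.73×1.359 = 29.82 ft.
Hydraulic radius R = A/P = 123.3/29.82 = 4.135 ft.
V = (1.486/n) R^(2/3) √S = (1.486/0.013) × 4.135^(2/3) × √0.00051 = 6.65 ft/s. Hydraulic depth D_h = A/T = 123.3/22.15 = 5.565 ft.
Froude number Fr = V/√(g·D_h) = 6.65/√(32.2×5.565) = 0.497, which is less than 1, so the flow is subcritical.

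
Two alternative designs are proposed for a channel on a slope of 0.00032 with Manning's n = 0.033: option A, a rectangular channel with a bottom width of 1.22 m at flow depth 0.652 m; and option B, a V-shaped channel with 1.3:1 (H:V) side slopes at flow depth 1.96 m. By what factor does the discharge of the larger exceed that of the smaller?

11.5

Channel A: Flow area A = b·y = 1.22 × 0.652 = 0.7954 m². Wetted perimeter P = b + 2y = 1.22 + 2×0.652 = 2.524 m. Hydraulic radius R = A/P = 0.7954/2.524 = 0.3152 m. Q_A = (1/0.033)·0.7954·0.3152^(2/3)·√0.00032 = 0.1997 m³/s.
Channel B: For a triangular section with side slope z = 1.3: A = zy² = 1.3×1.96² = 4.994 m²; P = 2y√(1+z²) = 2×1.96×1.64 = 6.429 m. Hydraulic radius R = A/P = 4.994/6.429 = 0.7768 m. Q_B = (1/0.033)·4.994·0.7768^(2/3)·√0.00032 = 2.288 m³/s.
The larger discharge is 2.288 m³/s and the smaller is 0.1997 m³/s; the ratio is 11.5.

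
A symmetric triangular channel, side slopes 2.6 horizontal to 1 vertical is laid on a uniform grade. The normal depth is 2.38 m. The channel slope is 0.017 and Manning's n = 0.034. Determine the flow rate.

Q = 60.6 m³/s

For a triangular section with side slope z = 2.6: A = zy² = 2.6×2.38² = 14.73 m²; P = 2y√(1+z²) = 2×2.38×2.786 = 13.26 m.
Hydraulic radius R = A/P = 14.73/13.26 = 1.111 m.
Manning's equation: Q = (1/n) A R^(2/3) S^(1/2) = (1/0.034) × 14.73 × 1.111^(2/3) × 0.017^(1/2) = 60.6 m³/s.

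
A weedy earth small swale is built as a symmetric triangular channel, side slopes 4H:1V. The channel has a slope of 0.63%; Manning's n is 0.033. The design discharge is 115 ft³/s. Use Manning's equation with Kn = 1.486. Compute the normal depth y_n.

y_n = 2.62 ft

Manning's equation rearranged: A R^(2/3) = nQ / (1.486·√S) = 0.033 × 115 / (1.486 × √0.0063) = 32.18.
At y = 3.29 ft: A R^(2/3) = 59.13 — high.
At y = 1.88 ft: A R^(2/3) = 13.29 — low.
At y = 2.62 ft: A R^(2/3) = 32.22 — close enough.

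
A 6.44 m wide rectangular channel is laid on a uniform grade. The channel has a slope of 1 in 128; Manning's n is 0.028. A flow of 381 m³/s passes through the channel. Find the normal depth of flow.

y_n = 10.3 m

Manning's equation rearranged: A R^(2/3) = nQ / (1·√S) = 0.028 × 381 / (√0.007812) = 120.7.
Try y = 12.6 m: A R^(2/3) = 152 — high.
Try y = 8.97 m: A R^(2/3) = 102.7 — low.
Try y = 10.3 m: A R^(2/3) = 120.7 — ≈ 120.7.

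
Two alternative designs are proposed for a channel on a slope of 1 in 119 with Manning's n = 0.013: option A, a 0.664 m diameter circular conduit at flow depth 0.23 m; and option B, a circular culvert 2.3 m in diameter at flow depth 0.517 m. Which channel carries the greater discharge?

Channel A: For a circular section of diameter D = 0.664 m at depth y = 0.23 m, the central angle is θ = 2 arccos(1 − 2y/D) = 2.517 rad. Then A = (D²/8)(θ − sin θ) = 0.1065 m² and P = Dθ/2 = 0.8357 m. Hydraulic radius R = A/P = 0.1065/0.8357 = 0.1274 m. Q_A = (1/0.013)·0.1065·0.1274^(2/3)·√0.008403 = 0.1902 m³/s.
Channel B: For a circular section of diameter D = 2.3 m at depth y = 0.517 m, the central angle is θ = 2 arccos(1 − 2y/D) = 1.976 rad. Then A = (D²/8)(θ − sin θ) = 0.6988 m² and P = Dθ/2 = 2.272 m. Hydraulic radius R = A/P = 0.6988/2.272 = 0.3075 m. Q_B = (1/0.013)·0.6988·0.3075^(2/3)·√0.008403 = 2.245 m³/s.
Q_A = 0.1902 m³/s vs Q_B = 2.245 m³/s, so channel B carries more.

channel B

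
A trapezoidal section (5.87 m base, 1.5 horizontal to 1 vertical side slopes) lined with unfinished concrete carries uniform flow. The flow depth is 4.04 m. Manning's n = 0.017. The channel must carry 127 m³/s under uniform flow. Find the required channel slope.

S = 0.000639

With bottom width b = 5.87 m and side slope z = 1.5: A = (b + zy)y = (5.87 + 1.5×4.04)×4.04 = 48.2 m²; P = b + 2y√(1+z²) = 5.87 + 2×4.04×1.803 = 20.44 m.
Hydraulic radius R = A/P = 48.2/20.44 = 2.358 m.
From Manning's equation, S = [nQ / (1 A R^(2/3))]² = [0.017 × 127 / (1 × 48.2 × 2.358^(2/3))]² = 0.000639.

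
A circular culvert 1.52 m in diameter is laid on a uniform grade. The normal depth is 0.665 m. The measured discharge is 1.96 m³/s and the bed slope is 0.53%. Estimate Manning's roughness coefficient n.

For a circular section of diameter D = 1.52 m at depth y = 0.665 m, the central angle is θ = 2 arccos(1 − 2y/D) = 2.891 rad. Then A = (D²/8)(θ − sin θ) = 0.7633 m² and P = Dθ/2 = 2.197 m.
Hydraulic radius R = A/P = 0.7633/2.197 = 0.3474 m.
Rearranging Manning's equation: n = (1/Q) A R^(2/3) S^(1/2) = (1/1.96) × 0.7633 × 0.3474^(2/3) × √0.0053 = 0.014.

n = 0.014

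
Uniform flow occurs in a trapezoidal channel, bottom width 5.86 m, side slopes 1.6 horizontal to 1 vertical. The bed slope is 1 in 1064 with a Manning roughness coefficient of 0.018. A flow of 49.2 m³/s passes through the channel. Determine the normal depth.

y_n = 2.3 m

Manning's equation rearranged: A R^(2/3) = nQ / (1·√S) = 0.018 × 49.2 / (√0.0009398) = 28.89.
Trying y = 2.05 m: A R^(2/3) = 23.2 — short.
Trying y = 2.73 m: A R^(2/3) = 40.2 — over.
Trying y = 2.3 m: A R^(2/3) = 28.87 — close enough.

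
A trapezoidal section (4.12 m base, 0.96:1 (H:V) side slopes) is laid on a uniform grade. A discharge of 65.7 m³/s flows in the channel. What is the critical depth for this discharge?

At critical depth, Q² T / (g A³) = 1, i.e. A³/T = Q²/g = 65.7²/9.81 = 440.
Try y = 1.67 m: A³/T = 119.2 — low.
Try y = 2.95 m: A³/T = 881.6 — high.
Try y = 2.43 m: A³/T = 438.8 — close enough.

y_c = 2.43 m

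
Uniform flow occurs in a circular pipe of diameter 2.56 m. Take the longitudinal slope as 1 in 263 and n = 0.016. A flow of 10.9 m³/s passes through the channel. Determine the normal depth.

y_n = 1.64 m

Manning's equation rearranged: A R^(2/3) = nQ / (1·√S) = 0.016 × 10.9 / (√0.003802) = 2.828.
Trying y = 1.41 m: A R^(2/3) = 2.244 — too small.
Trying y = 1.64 m: A R^(2/3) = 2.832 — ≈ 2.828.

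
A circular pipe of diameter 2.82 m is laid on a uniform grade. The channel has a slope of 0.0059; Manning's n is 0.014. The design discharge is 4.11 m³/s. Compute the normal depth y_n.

y_n = 0.742 m

Manning's equation rearranged: A R^(2/3) = nQ / (1·√S) = 0.014 × 4.11 / (√0.0059) = 0.7491.
Trying y = 0.527 m: A R^(2/3) = 0.3775 — too small.
Trying y = 0.87 m: A R^(2/3) = 1.023 — too large.
Trying y = 0.742 m: A R^(2/3) = 0.7498 — close enough.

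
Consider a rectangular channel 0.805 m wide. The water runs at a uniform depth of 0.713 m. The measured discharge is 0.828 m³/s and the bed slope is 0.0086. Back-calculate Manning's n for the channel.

Flow area A = b·y = 0.805 × 0.713 = 0.574 m². Wetted perimeter P = b + 2y = 0.805 + 2×0.713 = 2.231 m.
Hydraulic radius R = A/P = 0.574/2.231 = 0.2573 m.
Rearranging Manning's equation: n = (1/Q) A R^(2/3) S^(1/2) = (1/0.828) × 0.574 × 0.2573^(2/3) × √0.0086 = 0.026.

n = 0.026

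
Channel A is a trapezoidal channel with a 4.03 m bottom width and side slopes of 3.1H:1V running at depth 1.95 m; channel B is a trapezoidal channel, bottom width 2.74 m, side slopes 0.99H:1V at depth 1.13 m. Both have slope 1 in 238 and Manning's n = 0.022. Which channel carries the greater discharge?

channel A

Channel A: With bottom width b = 4.03 m and side slope z = 3.1: A = (b + zy)y = (4.03 + 3.1×1.95)×1.95 = 19.65 m²; P = b + 2y√(1+z²) = 4.03 + 2×1.95×3.257 = 16.73 m. Hydraulic radius R = A/P = 19.65/16.73 = 1.174 m. Q_A = (1/0.022)·19.65·1.174^(2/3)·√0.004202 = 64.42 m³/s.
Channel B: With bottom width b = 2.74 m and side slope z = 0.99: A = (b + zy)y = (2.74 + 0.99×1.13)×1.13 = 4.36 m²; P = b + 2y√(1+z²) = 2.74 + 2×1.13×1.407 = 5.92 m. Hydraulic radius R = A/P = 4.36/5.92 = 0.7365 m. Q_B = (1/0.022)·4.36·0.7365^(2/3)·√0.004202 = 10.48 m³/s.
Q_A = 64.42 m³/s vs Q_B = 10.48 m³/s, so channel A carries more.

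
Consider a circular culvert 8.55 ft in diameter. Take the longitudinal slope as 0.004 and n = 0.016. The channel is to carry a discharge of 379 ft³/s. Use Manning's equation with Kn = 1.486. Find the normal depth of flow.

Manning's equation rearranged: A R^(2/3) = nQ / (1.486·√S) = 0.016 × 379 / (1.486 × √0.004) = 64.52.
At y = 4.26 ft: A R^(2/3) = 47.35 — short.
At y = 6.07 ft: A R^(2/3) = 81.23 — over.
At y = 5.16 ft: A R^(2/3) = 64.58 — ≈ 64.52.

y_n = 5.16 ft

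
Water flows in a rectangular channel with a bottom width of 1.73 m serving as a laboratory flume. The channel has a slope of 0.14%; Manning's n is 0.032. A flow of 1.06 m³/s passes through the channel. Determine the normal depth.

Manning's equation rearranged: A R^(2/3) = nQ / (1·√S) = 0.032 × 1.06 / (√0.0014) = 0.9066.
Try y = 1.14 m: A R^(2/3) = 1.229 — high.
Try y = 0.652 m: A R^(2/3) = 0.5832 — low.
Try y = 0.903 m: A R^(2/3) = 0.9062 — ≈ 0.9066.

y_n = 0.903 m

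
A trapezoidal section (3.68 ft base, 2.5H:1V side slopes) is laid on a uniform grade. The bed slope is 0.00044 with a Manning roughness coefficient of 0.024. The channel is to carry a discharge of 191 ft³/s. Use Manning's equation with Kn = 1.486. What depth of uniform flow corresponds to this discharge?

y_n = 4.89 ft

Manning's equation rearranged: A R^(2/3) = nQ / (1.486·√S) = 0.024 × 191 / (1.486 × √0.00044) = 147.1.
Trying y = 4.05 ft: A R^(2/3) = 94.39 — low.
Trying y = 4.89 ft: A R^(2/3) = 146.7 — matches.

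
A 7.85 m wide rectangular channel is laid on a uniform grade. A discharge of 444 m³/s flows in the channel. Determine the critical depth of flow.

For a rectangular channel, critical depth y_c = (q²/g)^(1/3) where q = Q/b = 444/7.85 = 56.56 m²/s.
So y_c = (56.56²/9.81)^(1/3) = 6.88 m.

y_c = 6.88 m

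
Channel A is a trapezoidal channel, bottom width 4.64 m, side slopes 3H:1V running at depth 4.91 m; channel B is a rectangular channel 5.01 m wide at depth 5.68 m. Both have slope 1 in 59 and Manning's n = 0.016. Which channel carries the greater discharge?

Channel A: With bottom width b = 4.64 m and side slope z = 3: A = (b + zy)y = (4.64 + 3×4.91)×4.91 = 95.11 m²; P = b + 2y√(1+z²) = 4.64 + 2×4.91×3.162 = 35.69 m. Hydraulic radius R = A/P = 95.11/35.69 = 2.665 m. Q_A = (1/0.016)·95.11·2.665^(2/3)·√0.01695 = 1487 m³/s.
Channel B: Flow area A = b·y = 5.01 × 5.68 = 28.46 m². Wetted perimeter P = b + 2y = 5.01 + 2×5.68 = 16.37 m. Hydraulic radius R = A/P = 28.46/16.37 = 1.738 m. Q_B = (1/0.016)·28.46·1.738^(2/3)·√0.01695 = 334.8 m³/s.
Q_A = 1487 m³/s vs Q_B = 334.8 m³/s, so channel A carries more.

channel A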